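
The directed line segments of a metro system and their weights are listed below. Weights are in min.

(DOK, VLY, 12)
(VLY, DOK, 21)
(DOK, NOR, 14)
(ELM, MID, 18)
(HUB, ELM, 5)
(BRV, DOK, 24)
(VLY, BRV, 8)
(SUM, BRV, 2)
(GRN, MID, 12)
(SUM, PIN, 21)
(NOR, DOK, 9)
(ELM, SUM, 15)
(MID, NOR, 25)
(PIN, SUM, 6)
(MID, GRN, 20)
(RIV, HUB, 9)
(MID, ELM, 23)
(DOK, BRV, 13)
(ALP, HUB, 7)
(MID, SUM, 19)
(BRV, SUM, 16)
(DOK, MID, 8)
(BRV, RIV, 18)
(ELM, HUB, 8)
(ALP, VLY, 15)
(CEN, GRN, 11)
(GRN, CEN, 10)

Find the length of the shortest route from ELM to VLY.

Settle nodes by increasing distance from ELM:
ELM: 0
HUB: 8  (via ELM)
SUM: 15  (via ELM)
BRV: 17  (via SUM)
MID: 18  (via ELM)
RIV: 35  (via BRV)
PIN: 36  (via SUM)
GRN: 38  (via MID)
DOK: 41  (via BRV)
NOR: 43  (via MID)
CEN: 48  (via GRN)
VLY: 53  (via DOK)
Shortest route: ELM–SUM–BRV–DOK–VLY = 53 min.

53 min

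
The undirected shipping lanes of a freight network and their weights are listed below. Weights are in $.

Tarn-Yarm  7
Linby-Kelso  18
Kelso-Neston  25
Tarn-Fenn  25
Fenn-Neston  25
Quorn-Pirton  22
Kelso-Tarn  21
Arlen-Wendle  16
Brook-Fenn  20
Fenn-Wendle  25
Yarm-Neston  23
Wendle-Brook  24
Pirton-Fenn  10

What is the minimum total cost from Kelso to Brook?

$66

Shortest distances from Kelso:
Kelso: 0
Linby: 18  (via Kelso)
Tarn: 21  (via Kelso)
Neston: 25  (via Kelso)
Yarm: 28  (via Tarn)
Fenn: 46  (via Tarn)
Pirton: 56  (via Fenn)
Brook: 66  (via Fenn)
Shortest route: Kelso → Tarn → Fenn → Brook = $66.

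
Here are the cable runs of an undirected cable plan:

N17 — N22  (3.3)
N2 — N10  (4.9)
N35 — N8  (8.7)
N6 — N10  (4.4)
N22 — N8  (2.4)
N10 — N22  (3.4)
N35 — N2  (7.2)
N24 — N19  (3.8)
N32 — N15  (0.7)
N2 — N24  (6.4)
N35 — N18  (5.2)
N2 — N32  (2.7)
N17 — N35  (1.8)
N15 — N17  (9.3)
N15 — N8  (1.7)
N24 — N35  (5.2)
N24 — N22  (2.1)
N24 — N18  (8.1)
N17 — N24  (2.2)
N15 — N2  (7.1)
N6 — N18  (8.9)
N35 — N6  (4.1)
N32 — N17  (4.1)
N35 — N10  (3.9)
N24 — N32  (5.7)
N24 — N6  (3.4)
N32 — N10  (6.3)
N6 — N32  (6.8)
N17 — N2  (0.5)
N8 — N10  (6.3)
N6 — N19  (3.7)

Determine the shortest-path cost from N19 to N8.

Running Dijkstra from N19:
N19: 0
N6: 3.7  (via N19)
N24: 3.8  (via N19)
N22: 5.9  (via N24)
N17: 6  (via N24)
N2: 6.5  (via N17)
N35: 7.8  (via N6)
N10: 8.1  (via N6)
N8: 8.3  (via N22)
Shortest route: N19–N24–N22–N8 = 8.3.

8.3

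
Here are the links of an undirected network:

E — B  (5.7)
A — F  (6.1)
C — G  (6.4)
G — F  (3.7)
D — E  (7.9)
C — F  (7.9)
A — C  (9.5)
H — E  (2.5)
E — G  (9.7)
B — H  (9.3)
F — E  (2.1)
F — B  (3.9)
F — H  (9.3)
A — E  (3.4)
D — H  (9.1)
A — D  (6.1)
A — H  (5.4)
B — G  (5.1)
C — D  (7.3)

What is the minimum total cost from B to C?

Compare a few routes:
B - F - G - C: 3.9+3.7+6.4 = 14
B - F - C: 3.9+7.9 = 11.8
B - G - C: 5.1+6.4 = 11.5
Cheapest is B - G - C at 11.5.

11.5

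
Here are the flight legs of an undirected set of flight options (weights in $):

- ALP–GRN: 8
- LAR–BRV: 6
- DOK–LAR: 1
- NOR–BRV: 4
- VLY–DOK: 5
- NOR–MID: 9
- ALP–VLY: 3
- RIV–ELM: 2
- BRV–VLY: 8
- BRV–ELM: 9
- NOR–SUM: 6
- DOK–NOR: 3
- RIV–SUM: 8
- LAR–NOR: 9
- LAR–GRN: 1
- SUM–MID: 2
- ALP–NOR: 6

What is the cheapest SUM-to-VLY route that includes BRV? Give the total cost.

Shortest SUM→BRV: SUM → NOR → BRV = 10
Best BRV to VLY: BRV → VLY costing 8
Total via BRV: 10 + 8 = $18.

$18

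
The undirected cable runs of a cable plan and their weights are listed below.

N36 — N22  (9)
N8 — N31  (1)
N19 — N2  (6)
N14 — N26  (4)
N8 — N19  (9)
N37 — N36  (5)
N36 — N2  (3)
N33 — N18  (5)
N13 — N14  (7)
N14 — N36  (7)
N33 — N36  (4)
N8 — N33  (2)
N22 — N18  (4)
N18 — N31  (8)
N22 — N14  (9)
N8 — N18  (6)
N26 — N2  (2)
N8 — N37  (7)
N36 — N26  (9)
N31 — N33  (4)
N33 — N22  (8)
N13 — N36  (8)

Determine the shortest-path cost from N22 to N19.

Enumerating some paths:
N22 - N18 - N8 - N19: 4+6+9 = 19
N22 - N36 - N2 - N19: 9+3+6 = 18
N22 - N33 - N8 - N19: 8+2+9 = 19
The minimum is 18 via N22 - N36 - N2 - N19.

18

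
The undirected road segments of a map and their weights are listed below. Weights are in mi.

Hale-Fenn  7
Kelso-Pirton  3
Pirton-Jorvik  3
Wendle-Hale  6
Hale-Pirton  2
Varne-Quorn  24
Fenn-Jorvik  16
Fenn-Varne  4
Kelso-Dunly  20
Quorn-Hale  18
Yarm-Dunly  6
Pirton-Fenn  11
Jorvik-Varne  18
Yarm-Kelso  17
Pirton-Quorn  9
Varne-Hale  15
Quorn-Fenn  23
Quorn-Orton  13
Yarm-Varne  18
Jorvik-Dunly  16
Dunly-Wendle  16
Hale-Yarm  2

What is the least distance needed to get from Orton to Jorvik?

Compare a few routes:
Orton → Quorn → Pirton → Hale → Fenn → Jorvik: 13+9+2+7+16 = 47
Orton → Quorn → Hale → Pirton → Jorvik: 13+18+2+3 = 36
Orton → Quorn → Pirton → Jorvik: 13+9+3 = 25
The minimum is 25 mi via Orton → Quorn → Pirton → Jorvik.

25 mi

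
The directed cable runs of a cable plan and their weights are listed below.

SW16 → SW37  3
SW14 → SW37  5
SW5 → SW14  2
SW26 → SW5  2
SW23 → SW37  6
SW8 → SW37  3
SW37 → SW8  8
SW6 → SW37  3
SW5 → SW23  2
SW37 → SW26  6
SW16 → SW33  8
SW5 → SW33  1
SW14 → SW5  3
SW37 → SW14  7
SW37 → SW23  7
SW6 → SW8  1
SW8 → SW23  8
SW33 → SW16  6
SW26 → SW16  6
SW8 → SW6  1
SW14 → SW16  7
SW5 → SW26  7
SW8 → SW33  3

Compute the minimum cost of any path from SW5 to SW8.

Enumerating some paths:
SW5 → SW14 → SW37 → SW8: 2+5+8 = 15
SW5 → SW33 → SW16 → SW37 → SW8: 1+6+3+8 = 18
SW5 → SW23 → SW37 → SW8: 2+6+8 = 16
The minimum is 15 via SW5 → SW14 → SW37 → SW8.

15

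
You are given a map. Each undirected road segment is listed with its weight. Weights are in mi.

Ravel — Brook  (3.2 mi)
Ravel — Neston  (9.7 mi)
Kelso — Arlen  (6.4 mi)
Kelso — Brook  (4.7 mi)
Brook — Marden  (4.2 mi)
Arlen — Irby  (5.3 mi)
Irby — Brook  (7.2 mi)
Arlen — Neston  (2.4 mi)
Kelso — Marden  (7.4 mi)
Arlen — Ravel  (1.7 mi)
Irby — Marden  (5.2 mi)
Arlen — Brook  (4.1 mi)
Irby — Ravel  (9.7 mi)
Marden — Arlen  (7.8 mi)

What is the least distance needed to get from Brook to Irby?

7.2 mi

Shortest distances from Brook:
Brook: 0
Ravel: 3.2  (via Brook)
Arlen: 4.1  (via Brook)
Marden: 4.2  (via Brook)
Kelso: 4.7  (via Brook)
Neston: 6.5  (via Arlen)
Irby: 7.2  (via Brook)
Shortest route: Brook → Irby = 7.2 mi.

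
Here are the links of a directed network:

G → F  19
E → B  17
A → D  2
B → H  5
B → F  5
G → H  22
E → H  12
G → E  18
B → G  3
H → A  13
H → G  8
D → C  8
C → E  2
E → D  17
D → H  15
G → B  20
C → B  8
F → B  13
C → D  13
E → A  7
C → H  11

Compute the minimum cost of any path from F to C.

Enumerating some paths:
F - B - G - E - A - D - C: 13+3+18+7+2+8 = 51
F - B - H - A - D - C: 13+5+13+2+8 = 41
The minimum is 41 via F - B - H - A - D - C.

41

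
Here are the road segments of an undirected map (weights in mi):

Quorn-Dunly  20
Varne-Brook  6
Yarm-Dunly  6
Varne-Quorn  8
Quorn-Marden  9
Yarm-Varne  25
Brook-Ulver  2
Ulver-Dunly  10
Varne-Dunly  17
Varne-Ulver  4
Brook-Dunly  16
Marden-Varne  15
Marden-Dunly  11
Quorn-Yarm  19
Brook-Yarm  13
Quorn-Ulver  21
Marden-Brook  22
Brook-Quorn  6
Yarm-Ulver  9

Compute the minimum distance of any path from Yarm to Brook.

Settle nodes by increasing distance from Yarm:
Yarm: 0
Dunly: 6  (via Yarm)
Ulver: 9  (via Yarm)
Brook: 11  (via Ulver)
Shortest route: Yarm → Ulver → Brook = 11 mi.

11 mi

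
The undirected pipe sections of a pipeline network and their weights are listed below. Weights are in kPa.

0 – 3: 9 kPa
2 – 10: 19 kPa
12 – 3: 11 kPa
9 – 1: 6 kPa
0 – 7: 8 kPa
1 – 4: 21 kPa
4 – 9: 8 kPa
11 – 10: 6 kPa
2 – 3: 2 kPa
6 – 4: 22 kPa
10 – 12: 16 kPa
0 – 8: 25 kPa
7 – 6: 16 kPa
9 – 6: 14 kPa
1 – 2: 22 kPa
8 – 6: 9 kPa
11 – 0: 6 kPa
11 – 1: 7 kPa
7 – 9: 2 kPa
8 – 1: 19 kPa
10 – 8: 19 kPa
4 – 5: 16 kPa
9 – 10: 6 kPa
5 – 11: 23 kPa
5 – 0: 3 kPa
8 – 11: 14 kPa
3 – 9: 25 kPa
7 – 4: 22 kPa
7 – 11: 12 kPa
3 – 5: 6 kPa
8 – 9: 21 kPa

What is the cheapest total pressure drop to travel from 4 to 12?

Enumerating some paths:
4 - 5 - 3 - 12: 16+6+11 = 33
4 - 9 - 7 - 0 - 5 - 3 - 12: 8+2+8+3+6+11 = 38
4 - 9 - 10 - 12: 8+6+16 = 30
Cheapest is 4 - 9 - 10 - 12 at 30 kPa.

30 kPa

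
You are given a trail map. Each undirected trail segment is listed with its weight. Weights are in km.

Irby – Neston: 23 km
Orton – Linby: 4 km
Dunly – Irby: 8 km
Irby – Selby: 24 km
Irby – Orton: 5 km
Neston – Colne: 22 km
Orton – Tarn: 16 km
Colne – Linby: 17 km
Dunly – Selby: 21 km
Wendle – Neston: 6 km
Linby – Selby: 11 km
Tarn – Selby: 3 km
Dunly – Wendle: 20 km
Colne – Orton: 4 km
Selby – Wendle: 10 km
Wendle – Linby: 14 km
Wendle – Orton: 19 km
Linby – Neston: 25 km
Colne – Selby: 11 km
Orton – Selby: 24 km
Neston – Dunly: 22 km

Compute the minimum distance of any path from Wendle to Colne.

Candidate routes:
Wendle - Selby - Colne: 10+11 = 21
Wendle - Linby - Orton - Colne: 14+4+4 = 22
Wendle - Orton - Colne: 19+4 = 23
Cheapest is Wendle - Selby - Colne at 21 km.

21 km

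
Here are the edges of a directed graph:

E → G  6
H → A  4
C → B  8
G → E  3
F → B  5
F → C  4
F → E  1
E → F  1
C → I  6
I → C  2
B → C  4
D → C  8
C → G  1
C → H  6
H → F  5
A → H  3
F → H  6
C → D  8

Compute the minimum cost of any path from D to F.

Settle nodes by increasing distance from D:
D: 0
C: 8  (via D)
G: 9  (via C)
E: 12  (via G)
F: 13  (via E)
Shortest route: D–C–G–E–F = 13.

13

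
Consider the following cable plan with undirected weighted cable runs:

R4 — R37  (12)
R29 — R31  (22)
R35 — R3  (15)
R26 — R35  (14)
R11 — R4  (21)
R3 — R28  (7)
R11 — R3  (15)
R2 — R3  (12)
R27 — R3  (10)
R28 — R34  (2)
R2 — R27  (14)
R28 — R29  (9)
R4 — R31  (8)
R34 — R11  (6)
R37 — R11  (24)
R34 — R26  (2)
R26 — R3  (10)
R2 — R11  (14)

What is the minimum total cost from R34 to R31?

Candidate routes:
R34 - R28 - R29 - R31: 2+9+22 = 33
R34 - R11 - R4 - R31: 6+21+8 = 35
R34 - R26 - R3 - R28 - R29 - R31: 2+10+7+9+22 = 50
The minimum is 33 via R34 - R28 - R29 - R31.

33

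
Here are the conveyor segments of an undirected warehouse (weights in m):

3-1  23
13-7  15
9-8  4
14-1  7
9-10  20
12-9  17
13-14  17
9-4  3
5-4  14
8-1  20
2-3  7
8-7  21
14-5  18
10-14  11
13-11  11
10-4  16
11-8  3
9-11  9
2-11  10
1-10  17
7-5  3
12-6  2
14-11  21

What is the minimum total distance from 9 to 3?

Candidate routes:
9 → 8 → 11 → 2 → 3: 4+3+10+7 = 24
9 → 11 → 2 → 3: 9+10+7 = 26
The minimum is 24 m via 9 → 8 → 11 → 2 → 3.

24 m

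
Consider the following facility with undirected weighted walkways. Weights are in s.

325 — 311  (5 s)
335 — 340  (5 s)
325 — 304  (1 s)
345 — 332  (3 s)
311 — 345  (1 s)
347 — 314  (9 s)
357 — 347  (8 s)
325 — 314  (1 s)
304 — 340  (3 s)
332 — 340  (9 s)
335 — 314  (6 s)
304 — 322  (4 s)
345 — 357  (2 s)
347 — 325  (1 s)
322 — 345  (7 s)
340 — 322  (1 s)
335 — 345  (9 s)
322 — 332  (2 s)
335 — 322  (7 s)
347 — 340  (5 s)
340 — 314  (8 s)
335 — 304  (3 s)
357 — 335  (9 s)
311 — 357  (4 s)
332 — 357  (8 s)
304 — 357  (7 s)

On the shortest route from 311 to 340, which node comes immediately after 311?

Compare a few routes:
311–345–332–322–340: 1+3+2+1 = 7
311–325–304–322–340: 5+1+4+1 = 11
311–325–304–340: 5+1+3 = 9
311–345–322–340: 1+7+1 = 9
Cheapest is 311–345–332–322–340 at 7 s.
So from 311 the first move is to 345.

345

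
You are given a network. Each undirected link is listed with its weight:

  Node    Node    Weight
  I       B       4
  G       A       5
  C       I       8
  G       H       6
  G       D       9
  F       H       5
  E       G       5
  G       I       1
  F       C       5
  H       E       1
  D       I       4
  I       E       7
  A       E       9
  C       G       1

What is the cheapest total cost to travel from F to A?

Settle nodes by increasing distance from F:
F: 0
C: 5  (via F)
H: 5  (via F)
E: 6  (via H)
G: 6  (via C)
I: 7  (via G)
A: 11  (via G)
Shortest route: F → C → G → A = 11.

11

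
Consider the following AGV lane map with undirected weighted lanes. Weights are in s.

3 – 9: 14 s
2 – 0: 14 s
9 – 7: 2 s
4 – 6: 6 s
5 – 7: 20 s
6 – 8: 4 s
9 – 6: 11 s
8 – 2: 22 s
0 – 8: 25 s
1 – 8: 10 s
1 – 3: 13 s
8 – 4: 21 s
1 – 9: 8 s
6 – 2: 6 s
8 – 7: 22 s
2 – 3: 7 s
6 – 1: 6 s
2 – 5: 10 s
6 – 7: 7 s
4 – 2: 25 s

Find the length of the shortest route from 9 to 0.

29 s

Running Dijkstra from 9:
9: 0
7: 2  (via 9)
1: 8  (via 9)
6: 9  (via 7)
8: 13  (via 6)
3: 14  (via 9)
2: 15  (via 6)
4: 15  (via 6)
5: 22  (via 7)
0: 29  (via 2)
Shortest route: 9 → 7 → 6 → 2 → 0 = 29 s.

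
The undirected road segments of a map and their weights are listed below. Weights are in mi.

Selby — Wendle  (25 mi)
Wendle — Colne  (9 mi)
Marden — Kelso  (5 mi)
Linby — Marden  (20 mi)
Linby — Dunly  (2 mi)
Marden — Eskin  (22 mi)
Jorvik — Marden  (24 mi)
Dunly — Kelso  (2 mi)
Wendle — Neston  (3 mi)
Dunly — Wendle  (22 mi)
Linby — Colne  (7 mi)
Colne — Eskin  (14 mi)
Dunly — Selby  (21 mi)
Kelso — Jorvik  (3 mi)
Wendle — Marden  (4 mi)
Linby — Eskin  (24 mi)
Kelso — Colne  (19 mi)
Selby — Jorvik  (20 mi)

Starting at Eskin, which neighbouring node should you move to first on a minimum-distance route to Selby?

Enumerating some paths:
Eskin - Linby - Dunly - Selby: 24+2+21 = 47
Eskin - Colne - Linby - Dunly - Selby: 14+7+2+21 = 44
The minimum is 44 mi via Eskin - Colne - Linby - Dunly - Selby.
So from Eskin the first move is to Colne.

Colne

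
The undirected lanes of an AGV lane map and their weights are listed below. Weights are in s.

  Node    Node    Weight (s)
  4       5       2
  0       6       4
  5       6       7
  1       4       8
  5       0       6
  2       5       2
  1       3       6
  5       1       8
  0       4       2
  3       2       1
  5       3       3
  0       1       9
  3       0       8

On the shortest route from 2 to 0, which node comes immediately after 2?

Enumerating some paths:
2 → 3 → 5 → 4 → 0: 1+3+2+2 = 8
2 → 5 → 4 → 0: 2+2+2 = 6
2 → 5 → 0: 2+6 = 8
Cheapest is 2 → 5 → 4 → 0 at 6 s.
So from 2 the first move is to 5.

5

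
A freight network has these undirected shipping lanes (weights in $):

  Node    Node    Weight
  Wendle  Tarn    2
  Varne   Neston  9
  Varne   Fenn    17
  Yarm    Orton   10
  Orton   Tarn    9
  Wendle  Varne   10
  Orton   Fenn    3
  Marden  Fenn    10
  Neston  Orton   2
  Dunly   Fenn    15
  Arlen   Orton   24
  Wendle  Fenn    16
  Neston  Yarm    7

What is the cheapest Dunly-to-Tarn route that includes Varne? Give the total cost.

$41

Shortest Dunly→Varne: Dunly–Fenn–Orton–Neston–Varne = 29
Shortest Varne→Tarn: Varne–Wendle–Tarn = 12
Total via Varne: 29 + 12 = $41.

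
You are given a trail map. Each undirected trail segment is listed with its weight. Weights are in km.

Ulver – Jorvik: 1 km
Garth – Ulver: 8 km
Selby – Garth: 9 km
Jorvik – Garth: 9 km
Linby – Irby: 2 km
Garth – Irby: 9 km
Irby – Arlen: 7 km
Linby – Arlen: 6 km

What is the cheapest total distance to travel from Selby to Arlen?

25 km

Enumerating some paths:
Selby–Garth–Irby–Arlen: 9+9+7 = 25
Selby–Garth–Irby–Linby–Arlen: 9+9+2+6 = 26
The minimum is 25 km via Selby–Garth–Irby–Arlen.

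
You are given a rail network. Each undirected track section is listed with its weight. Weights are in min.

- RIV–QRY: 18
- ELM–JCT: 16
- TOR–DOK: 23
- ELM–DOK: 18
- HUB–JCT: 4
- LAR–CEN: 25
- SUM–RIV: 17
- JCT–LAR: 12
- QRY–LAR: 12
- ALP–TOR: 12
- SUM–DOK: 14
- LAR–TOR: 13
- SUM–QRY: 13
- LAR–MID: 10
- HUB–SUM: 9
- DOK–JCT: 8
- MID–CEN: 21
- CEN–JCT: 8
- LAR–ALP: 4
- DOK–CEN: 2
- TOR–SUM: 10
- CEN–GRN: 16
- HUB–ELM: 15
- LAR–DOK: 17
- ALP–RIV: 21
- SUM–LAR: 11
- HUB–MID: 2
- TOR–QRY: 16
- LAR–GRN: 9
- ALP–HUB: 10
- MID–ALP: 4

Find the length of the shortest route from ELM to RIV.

Settle nodes by increasing distance from ELM:
ELM: 0
HUB: 15  (via ELM)
JCT: 16  (via ELM)
MID: 17  (via HUB)
DOK: 18  (via ELM)
CEN: 20  (via DOK)
ALP: 21  (via MID)
SUM: 24  (via HUB)
LAR: 25  (via ALP)
TOR: 33  (via ALP)
GRN: 34  (via LAR)
QRY: 37  (via SUM)
RIV: 41  (via SUM)
Shortest route: ELM → HUB → SUM → RIV = 41 min.

41 min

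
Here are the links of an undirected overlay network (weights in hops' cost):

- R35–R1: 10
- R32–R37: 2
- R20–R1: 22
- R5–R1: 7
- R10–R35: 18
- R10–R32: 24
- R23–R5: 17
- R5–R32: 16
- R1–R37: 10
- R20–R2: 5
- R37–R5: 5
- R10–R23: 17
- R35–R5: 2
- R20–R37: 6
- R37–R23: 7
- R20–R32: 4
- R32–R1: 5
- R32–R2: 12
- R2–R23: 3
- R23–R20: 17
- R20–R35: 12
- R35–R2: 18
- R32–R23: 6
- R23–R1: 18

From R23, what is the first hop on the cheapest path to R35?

R37

Candidate routes:
R23 - R37 - R5 - R35: 7+5+2 = 14
R23 - R32 - R37 - R5 - R35: 6+2+5+2 = 15
R23 - R5 - R35: 17+2 = 19
Cheapest is R23 - R37 - R5 - R35 at 14 hops' cost.
So from R23 the first move is to R37.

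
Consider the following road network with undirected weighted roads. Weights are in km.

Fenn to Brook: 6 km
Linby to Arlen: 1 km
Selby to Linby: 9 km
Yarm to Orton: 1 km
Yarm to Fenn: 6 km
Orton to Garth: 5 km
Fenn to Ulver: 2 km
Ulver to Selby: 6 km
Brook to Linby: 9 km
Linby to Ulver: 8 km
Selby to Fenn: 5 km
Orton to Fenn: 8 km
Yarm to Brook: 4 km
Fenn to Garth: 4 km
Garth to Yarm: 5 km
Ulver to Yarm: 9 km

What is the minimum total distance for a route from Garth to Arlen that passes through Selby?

19 km

Best Garth to Selby: Garth–Fenn–Selby costing 9
Best Selby to Arlen: Selby–Linby–Arlen costing 10
Total via Selby: 9 + 10 = 19 km.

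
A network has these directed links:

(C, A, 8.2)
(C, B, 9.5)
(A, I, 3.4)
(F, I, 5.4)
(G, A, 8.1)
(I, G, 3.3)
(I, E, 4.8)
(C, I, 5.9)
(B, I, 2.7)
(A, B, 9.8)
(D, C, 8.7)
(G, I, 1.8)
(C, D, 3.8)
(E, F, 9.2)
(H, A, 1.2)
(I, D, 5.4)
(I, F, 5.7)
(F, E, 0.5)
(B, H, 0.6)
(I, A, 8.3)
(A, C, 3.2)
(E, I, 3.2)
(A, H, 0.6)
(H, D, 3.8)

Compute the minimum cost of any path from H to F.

Candidate routes:
H–A–C–I–F: 1.2+3.2+5.9+5.7 = 16
H–A–I–F: 1.2+3.4+5.7 = 10.3
Cheapest is H–A–I–F at 10.3.

10.3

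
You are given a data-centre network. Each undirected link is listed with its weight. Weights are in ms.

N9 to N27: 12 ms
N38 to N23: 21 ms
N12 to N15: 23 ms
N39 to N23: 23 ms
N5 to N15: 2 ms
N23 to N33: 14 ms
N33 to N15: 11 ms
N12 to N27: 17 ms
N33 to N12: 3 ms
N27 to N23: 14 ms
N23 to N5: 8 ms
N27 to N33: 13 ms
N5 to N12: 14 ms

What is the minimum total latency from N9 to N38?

47 ms

Enumerating some paths:
N9 → N27 → N23 → N38: 12+14+21 = 47
N9 → N27 → N33 → N23 → N38: 12+13+14+21 = 60
N9 → N27 → N33 → N15 → N5 → N23 → N38: 12+13+11+2+8+21 = 67
Cheapest is N9 → N27 → N23 → N38 at 47 ms.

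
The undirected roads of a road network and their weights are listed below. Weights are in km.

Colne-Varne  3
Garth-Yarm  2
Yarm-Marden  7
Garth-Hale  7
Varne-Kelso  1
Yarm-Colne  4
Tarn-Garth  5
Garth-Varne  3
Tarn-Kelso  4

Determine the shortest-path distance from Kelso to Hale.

11 km

Candidate routes:
Kelso - Varne - Garth - Hale: 1+3+7 = 11
Kelso - Tarn - Garth - Hale: 4+5+7 = 16
Kelso - Varne - Colne - Yarm - Garth - Hale: 1+3+4+2+7 = 17
The minimum is 11 km via Kelso - Varne - Garth - Hale.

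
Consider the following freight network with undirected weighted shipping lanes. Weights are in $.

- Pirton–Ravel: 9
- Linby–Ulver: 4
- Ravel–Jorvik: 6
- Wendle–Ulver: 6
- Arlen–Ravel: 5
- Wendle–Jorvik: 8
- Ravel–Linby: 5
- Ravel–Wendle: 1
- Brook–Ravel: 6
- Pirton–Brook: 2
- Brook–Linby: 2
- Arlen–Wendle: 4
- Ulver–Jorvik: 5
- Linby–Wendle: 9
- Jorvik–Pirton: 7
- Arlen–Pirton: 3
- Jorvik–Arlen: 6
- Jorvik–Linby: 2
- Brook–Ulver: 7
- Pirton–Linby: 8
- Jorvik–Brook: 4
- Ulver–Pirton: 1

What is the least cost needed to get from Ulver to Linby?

$4

Enumerating some paths:
Ulver - Linby: 4 = 4
Ulver - Pirton - Brook - Linby: 1+2+2 = 5
Cheapest is Ulver - Linby at $4.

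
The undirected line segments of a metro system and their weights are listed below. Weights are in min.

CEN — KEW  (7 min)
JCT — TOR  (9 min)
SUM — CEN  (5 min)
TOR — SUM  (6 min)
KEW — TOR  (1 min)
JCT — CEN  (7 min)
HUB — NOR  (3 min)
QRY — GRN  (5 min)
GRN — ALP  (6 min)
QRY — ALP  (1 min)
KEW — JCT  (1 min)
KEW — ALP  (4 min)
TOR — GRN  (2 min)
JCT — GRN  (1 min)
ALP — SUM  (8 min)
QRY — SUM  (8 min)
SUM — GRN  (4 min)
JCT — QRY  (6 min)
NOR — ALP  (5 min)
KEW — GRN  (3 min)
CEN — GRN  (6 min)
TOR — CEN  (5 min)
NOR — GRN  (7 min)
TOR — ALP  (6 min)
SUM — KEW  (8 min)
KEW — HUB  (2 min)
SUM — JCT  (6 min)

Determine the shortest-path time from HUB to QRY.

Shortest distances from HUB:
HUB: 0
KEW: 2  (via HUB)
TOR: 3  (via KEW)
NOR: 3  (via HUB)
JCT: 3  (via KEW)
GRN: 4  (via JCT)
ALP: 6  (via KEW)
QRY: 7  (via ALP)
Shortest route: HUB–KEW–ALP–QRY = 7 min.

7 min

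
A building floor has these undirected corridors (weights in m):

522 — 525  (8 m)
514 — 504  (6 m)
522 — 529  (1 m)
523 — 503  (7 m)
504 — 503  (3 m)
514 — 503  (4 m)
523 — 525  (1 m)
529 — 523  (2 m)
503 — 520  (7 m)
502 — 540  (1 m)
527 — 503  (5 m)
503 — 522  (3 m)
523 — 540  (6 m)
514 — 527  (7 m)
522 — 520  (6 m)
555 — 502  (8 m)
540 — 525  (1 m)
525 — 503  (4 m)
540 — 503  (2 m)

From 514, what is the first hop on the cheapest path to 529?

Compare a few routes:
514–503–540–525–523–529: 4+2+1+1+2 = 10
514–503–522–529: 4+3+1 = 8
514–503–525–523–529: 4+4+1+2 = 11
The minimum is 8 m via 514–503–522–529.
So from 514 the first move is to 503.

503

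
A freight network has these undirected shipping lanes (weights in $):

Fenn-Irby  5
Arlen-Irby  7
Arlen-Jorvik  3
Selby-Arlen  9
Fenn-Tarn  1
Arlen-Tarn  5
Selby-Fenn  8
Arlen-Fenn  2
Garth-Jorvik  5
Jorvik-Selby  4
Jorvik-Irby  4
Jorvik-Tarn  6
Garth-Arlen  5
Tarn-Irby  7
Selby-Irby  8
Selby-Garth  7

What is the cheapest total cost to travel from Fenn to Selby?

Shortest distances from Fenn:
Fenn: 0
Tarn: 1  (via Fenn)
Arlen: 2  (via Fenn)
Jorvik: 5  (via Arlen)
Irby: 5  (via Fenn)
Garth: 7  (via Arlen)
Selby: 8  (via Fenn)
Shortest route: Fenn → Selby = $8.

$8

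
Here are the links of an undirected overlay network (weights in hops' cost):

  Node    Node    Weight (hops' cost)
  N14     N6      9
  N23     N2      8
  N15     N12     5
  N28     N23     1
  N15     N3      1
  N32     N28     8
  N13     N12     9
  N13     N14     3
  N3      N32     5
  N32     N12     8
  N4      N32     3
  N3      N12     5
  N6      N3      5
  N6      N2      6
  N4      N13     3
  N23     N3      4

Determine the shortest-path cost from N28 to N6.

10 hops' cost

Enumerating some paths:
N28 → N23 → N3 → N6: 1+4+5 = 10
N28 → N23 → N2 → N6: 1+8+6 = 15
N28 → N32 → N3 → N6: 8+5+5 = 18
The minimum is 10 hops' cost via N28 → N23 → N3 → N6.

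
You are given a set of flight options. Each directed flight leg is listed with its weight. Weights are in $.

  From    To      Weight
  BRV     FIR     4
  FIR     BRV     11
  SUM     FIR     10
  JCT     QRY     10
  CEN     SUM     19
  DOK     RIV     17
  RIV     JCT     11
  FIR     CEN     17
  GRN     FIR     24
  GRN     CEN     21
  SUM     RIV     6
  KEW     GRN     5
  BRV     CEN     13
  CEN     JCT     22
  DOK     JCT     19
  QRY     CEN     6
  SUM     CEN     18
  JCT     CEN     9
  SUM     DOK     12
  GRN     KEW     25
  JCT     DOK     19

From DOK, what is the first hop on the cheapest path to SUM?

Compare a few routes:
DOK - JCT - CEN - SUM: 19+9+19 = 47
DOK - JCT - QRY - CEN - SUM: 19+10+6+19 = 54
DOK - RIV - JCT - CEN - SUM: 17+11+9+19 = 56
DOK - RIV - JCT - QRY - CEN - SUM: 17+11+10+6+19 = 63
The minimum is $47 via DOK - JCT - CEN - SUM.
So from DOK the first move is to JCT.

JCT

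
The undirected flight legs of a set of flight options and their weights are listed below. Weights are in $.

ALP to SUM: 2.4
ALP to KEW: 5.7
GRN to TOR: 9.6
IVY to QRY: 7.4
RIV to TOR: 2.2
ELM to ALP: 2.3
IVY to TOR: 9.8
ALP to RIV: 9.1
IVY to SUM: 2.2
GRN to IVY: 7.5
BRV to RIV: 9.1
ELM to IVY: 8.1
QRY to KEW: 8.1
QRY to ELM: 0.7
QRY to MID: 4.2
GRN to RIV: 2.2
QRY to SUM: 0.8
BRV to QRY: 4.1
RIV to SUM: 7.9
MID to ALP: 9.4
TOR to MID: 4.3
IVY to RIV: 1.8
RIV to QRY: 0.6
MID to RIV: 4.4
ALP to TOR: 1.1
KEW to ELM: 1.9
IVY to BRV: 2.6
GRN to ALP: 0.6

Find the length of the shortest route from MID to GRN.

$6

Settle nodes by increasing distance from MID:
MID: 0
QRY: 4.2  (via MID)
TOR: 4.3  (via MID)
RIV: 4.4  (via MID)
ELM: 4.9  (via QRY)
SUM: 5  (via QRY)
ALP: 5.4  (via TOR)
GRN: 6  (via ALP)
Shortest route: MID–TOR–ALP–GRN = $6.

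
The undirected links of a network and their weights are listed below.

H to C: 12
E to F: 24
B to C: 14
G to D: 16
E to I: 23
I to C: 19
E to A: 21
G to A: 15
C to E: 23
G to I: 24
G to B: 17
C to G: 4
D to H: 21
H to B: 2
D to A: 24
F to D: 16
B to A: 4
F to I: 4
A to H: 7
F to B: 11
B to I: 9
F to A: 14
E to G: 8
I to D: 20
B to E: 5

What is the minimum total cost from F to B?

11

Running Dijkstra from F:
F: 0
I: 4  (via F)
B: 11  (via F)
Shortest route: F–B = 11.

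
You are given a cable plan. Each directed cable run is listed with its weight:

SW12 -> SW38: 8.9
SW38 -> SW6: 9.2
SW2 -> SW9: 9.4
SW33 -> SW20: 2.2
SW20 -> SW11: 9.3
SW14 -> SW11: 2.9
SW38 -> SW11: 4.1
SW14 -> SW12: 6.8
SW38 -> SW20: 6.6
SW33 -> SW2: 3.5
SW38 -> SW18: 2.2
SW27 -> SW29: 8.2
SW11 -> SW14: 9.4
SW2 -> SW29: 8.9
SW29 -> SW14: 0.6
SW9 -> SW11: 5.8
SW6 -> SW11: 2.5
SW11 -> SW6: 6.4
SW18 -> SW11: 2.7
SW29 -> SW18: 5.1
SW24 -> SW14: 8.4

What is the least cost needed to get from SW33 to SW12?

19.8

Shortest distances from SW33:
SW33: 0
SW20: 2.2  (via SW33)
SW2: 3.5  (via SW33)
SW11: 11.5  (via SW20)
SW29: 12.4  (via SW2)
SW9: 12.9  (via SW2)
SW14: 13  (via SW29)
SW18: 17.5  (via SW29)
SW6: 17.9  (via SW11)
SW12: 19.8  (via SW14)
Shortest route: SW33–SW2–SW29–SW14–SW12 = 19.8.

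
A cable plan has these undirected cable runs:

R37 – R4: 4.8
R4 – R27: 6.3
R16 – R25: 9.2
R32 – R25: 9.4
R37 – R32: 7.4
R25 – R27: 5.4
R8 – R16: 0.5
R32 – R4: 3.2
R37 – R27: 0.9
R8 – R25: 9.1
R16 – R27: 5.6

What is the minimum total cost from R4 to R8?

Candidate routes:
R4 → R27 → R16 → R8: 6.3+5.6+0.5 = 12.4
R4 → R37 → R27 → R16 → R8: 4.8+0.9+5.6+0.5 = 11.8
The minimum is 11.8 via R4 → R37 → R27 → R16 → R8.

11.8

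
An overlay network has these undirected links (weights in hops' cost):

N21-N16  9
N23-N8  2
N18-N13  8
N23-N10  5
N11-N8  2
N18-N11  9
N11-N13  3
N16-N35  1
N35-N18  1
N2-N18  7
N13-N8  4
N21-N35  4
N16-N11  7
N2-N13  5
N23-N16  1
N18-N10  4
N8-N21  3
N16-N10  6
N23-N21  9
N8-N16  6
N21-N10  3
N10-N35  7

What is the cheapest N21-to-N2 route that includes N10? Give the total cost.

14 hops' cost

Best N21 to N10: N21–N10 costing 3
Shortest N10→N2: N10–N18–N2 = 11
Total via N10: 3 + 11 = 14 hops' cost.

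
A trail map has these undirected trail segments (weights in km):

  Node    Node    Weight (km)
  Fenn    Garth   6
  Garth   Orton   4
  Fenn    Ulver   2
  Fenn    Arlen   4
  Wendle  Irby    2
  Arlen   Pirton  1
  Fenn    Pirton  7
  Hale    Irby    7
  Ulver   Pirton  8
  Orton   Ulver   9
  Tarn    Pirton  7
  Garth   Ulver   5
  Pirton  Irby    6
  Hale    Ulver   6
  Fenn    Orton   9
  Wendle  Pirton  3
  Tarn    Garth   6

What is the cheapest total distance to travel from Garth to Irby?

Running Dijkstra from Garth:
Garth: 0
Orton: 4  (via Garth)
Ulver: 5  (via Garth)
Fenn: 6  (via Garth)
Tarn: 6  (via Garth)
Arlen: 10  (via Fenn)
Pirton: 11  (via Arlen)
Hale: 11  (via Ulver)
Wendle: 14  (via Pirton)
Irby: 16  (via Wendle)
Shortest route: Garth → Fenn → Arlen → Pirton → Wendle → Irby = 16 km.

16 km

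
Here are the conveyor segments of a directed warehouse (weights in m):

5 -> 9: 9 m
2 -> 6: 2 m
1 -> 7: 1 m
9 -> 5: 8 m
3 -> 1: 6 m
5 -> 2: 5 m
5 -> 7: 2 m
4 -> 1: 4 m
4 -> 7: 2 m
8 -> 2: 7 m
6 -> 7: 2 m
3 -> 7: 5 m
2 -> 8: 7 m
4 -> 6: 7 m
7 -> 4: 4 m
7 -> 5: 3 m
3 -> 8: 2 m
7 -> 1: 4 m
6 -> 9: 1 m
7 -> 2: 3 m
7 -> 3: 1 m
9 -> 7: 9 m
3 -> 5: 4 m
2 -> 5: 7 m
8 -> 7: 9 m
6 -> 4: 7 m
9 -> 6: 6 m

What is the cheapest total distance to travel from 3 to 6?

10 m

Settle nodes by increasing distance from 3:
3: 0
8: 2  (via 3)
5: 4  (via 3)
7: 5  (via 3)
1: 6  (via 3)
2: 8  (via 7)
4: 9  (via 7)
6: 10  (via 2)
Shortest route: 3 → 7 → 2 → 6 = 10 m.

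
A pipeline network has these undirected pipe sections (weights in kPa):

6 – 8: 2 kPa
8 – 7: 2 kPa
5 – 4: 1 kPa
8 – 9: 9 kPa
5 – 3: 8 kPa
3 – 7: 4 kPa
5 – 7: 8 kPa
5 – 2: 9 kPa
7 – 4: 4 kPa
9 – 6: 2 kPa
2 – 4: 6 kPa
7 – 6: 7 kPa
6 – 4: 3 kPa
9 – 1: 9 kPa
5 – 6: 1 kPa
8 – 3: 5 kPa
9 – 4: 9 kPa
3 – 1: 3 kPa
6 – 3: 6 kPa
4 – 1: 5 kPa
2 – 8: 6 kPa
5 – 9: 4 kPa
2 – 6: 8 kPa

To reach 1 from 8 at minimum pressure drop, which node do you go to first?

3

Compare a few routes:
8–7–3–1: 2+4+3 = 9
8–3–1: 5+3 = 8
8–6–4–1: 2+3+5 = 10
8–6–5–4–1: 2+1+1+5 = 9
The minimum is 8 kPa via 8–3–1.
So from 8 the first move is to 3.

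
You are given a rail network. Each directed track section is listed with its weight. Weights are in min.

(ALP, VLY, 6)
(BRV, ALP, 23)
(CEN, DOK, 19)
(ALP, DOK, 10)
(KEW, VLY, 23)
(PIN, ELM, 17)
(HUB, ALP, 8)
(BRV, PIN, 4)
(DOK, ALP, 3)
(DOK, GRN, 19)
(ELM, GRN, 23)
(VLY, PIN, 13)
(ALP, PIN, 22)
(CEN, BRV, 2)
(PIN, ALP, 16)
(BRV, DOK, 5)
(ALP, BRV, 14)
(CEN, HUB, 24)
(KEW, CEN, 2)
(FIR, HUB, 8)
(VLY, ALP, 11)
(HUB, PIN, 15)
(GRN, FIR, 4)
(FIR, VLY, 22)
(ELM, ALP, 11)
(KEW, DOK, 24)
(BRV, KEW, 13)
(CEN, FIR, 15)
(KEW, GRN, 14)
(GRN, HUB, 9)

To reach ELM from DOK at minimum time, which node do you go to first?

ALP

Candidate routes:
DOK–ALP–BRV–PIN–ELM: 3+14+4+17 = 38
DOK–ALP–VLY–PIN–ELM: 3+6+13+17 = 39
Cheapest is DOK–ALP–BRV–PIN–ELM at 38 min.
So from DOK the first move is to ALP.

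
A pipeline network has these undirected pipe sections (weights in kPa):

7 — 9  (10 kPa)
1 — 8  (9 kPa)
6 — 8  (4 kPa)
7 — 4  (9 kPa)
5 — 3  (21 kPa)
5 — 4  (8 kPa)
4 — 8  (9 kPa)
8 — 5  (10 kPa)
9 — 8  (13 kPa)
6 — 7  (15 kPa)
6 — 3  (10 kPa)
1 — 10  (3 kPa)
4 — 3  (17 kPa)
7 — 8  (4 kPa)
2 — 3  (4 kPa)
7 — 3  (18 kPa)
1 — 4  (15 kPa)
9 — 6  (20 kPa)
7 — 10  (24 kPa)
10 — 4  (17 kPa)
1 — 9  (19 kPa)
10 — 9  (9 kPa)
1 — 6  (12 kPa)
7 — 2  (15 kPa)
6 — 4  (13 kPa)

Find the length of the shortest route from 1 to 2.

26 kPa

Shortest distances from 1:
1: 0
10: 3  (via 1)
8: 9  (via 1)
6: 12  (via 1)
9: 12  (via 10)
7: 13  (via 8)
4: 15  (via 1)
5: 19  (via 8)
3: 22  (via 6)
2: 26  (via 3)
Shortest route: 1–6–3–2 = 26 kPa.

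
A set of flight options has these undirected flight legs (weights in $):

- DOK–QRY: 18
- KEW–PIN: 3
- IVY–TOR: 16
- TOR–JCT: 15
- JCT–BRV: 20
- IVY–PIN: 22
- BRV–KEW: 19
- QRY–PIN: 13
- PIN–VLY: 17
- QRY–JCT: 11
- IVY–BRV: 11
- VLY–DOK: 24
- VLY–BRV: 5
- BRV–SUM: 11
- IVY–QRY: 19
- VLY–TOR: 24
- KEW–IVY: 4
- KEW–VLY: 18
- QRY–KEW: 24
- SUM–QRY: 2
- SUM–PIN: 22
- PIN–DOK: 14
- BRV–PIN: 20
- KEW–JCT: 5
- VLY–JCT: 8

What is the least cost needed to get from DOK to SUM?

$20

Compare a few routes:
DOK - PIN - KEW - JCT - QRY - SUM: 14+3+5+11+2 = 35
DOK - PIN - QRY - SUM: 14+13+2 = 29
DOK - PIN - SUM: 14+22 = 36
DOK - QRY - SUM: 18+2 = 20
Cheapest is DOK - QRY - SUM at $20.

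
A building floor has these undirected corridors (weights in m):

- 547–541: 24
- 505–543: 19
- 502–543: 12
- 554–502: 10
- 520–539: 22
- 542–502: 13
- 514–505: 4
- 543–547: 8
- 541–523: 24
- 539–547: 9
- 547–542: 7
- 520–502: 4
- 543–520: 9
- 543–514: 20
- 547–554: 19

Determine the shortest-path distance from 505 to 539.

36 m

Compare a few routes:
505–514–543–547–539: 4+20+8+9 = 41
505–543–547–539: 19+8+9 = 36
The minimum is 36 m via 505–543–547–539.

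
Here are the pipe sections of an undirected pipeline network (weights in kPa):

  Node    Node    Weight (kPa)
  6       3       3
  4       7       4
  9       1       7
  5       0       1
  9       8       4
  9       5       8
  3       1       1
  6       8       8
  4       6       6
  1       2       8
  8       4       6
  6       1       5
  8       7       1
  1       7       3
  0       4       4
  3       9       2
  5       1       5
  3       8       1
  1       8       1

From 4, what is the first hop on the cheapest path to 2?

Enumerating some paths:
4–7–8–3–1–2: 4+1+1+1+8 = 15
4–7–8–1–2: 4+1+1+8 = 14
4–7–1–2: 4+3+8 = 15
Cheapest is 4–7–8–1–2 at 14 kPa.
So from 4 the first move is to 7.

7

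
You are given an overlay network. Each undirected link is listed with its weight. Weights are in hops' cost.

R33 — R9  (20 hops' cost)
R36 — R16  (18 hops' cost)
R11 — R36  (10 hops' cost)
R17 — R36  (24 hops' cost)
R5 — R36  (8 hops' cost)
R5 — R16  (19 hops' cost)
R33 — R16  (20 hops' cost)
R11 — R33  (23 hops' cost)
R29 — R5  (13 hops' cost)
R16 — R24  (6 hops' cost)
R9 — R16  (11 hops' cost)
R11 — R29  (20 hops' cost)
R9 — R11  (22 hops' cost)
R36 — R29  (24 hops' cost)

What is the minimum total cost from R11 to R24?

Running Dijkstra from R11:
R11: 0
R36: 10  (via R11)
R5: 18  (via R36)
R29: 20  (via R11)
R9: 22  (via R11)
R33: 23  (via R11)
R16: 28  (via R36)
R17: 34  (via R36)
R24: 34  (via R16)
Shortest route: R11 → R36 → R16 → R24 = 34 hops' cost.

34 hops' cost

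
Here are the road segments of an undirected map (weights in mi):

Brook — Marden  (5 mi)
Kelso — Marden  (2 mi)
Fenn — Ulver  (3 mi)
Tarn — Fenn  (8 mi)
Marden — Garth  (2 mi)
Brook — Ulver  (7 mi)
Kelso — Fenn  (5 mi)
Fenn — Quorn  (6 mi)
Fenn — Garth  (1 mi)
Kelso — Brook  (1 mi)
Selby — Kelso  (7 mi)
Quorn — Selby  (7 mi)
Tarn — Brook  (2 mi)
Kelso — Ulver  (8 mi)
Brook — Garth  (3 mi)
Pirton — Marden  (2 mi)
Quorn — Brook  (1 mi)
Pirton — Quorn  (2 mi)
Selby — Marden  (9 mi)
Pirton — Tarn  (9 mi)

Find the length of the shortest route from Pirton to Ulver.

8 mi

Compare a few routes:
Pirton → Marden → Garth → Fenn → Ulver: 2+2+1+3 = 8
Pirton → Quorn → Brook → Garth → Fenn → Ulver: 2+1+3+1+3 = 10
The minimum is 8 mi via Pirton → Marden → Garth → Fenn → Ulver.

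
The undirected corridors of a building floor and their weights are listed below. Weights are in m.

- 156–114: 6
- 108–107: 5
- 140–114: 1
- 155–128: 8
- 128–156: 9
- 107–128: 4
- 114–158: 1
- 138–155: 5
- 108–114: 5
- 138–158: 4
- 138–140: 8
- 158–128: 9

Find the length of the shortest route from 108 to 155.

15 m

Shortest distances from 108:
108: 0
114: 5  (via 108)
107: 5  (via 108)
140: 6  (via 114)
158: 6  (via 114)
128: 9  (via 107)
138: 10  (via 158)
156: 11  (via 114)
155: 15  (via 138)
Shortest route: 108–114–158–138–155 = 15 m.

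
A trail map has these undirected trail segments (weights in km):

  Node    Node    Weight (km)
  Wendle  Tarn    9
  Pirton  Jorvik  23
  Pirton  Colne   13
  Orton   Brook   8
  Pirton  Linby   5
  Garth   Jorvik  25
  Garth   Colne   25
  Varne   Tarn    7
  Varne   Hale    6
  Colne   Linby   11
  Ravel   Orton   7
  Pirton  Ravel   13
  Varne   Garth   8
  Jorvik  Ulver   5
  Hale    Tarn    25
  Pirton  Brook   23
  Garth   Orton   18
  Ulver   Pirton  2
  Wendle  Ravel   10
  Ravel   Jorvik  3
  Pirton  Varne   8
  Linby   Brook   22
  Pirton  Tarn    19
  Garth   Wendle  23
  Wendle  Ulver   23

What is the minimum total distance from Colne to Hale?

Settle nodes by increasing distance from Colne:
Colne: 0
Linby: 11  (via Colne)
Pirton: 13  (via Colne)
Ulver: 15  (via Pirton)
Jorvik: 20  (via Ulver)
Varne: 21  (via Pirton)
Ravel: 23  (via Jorvik)
Garth: 25  (via Colne)
Hale: 27  (via Varne)
Shortest route: Colne–Pirton–Varne–Hale = 27 km.

27 km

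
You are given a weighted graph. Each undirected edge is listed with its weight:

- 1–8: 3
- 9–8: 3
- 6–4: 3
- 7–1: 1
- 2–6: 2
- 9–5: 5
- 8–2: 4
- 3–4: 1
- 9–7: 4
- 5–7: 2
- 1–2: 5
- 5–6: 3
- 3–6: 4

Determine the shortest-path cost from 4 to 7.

8

Running Dijkstra from 4:
4: 0
3: 1  (via 4)
6: 3  (via 4)
2: 5  (via 6)
5: 6  (via 6)
7: 8  (via 5)
Shortest route: 4–6–5–7 = 8.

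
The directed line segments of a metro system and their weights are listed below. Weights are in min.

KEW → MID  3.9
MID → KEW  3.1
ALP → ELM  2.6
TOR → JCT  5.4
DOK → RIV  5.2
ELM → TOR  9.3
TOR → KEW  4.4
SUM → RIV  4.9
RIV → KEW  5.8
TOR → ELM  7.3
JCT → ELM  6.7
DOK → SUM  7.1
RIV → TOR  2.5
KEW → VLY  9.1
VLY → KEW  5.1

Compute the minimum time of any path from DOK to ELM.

15 min

Shortest distances from DOK:
DOK: 0
RIV: 5.2  (via DOK)
SUM: 7.1  (via DOK)
TOR: 7.7  (via RIV)
KEW: 11  (via RIV)
JCT: 13.1  (via TOR)
MID: 14.9  (via KEW)
ELM: 15  (via TOR)
Shortest route: DOK–RIV–TOR–ELM = 15 min.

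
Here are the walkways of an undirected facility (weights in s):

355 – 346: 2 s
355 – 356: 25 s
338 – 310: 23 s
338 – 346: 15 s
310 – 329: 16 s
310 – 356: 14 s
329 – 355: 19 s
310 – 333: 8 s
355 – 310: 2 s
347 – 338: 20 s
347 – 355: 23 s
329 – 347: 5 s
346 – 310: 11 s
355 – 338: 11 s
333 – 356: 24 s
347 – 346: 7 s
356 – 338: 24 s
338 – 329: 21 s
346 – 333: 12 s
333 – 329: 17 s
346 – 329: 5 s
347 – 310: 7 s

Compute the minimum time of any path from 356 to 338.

Settle nodes by increasing distance from 356:
356: 0
310: 14  (via 356)
355: 16  (via 310)
346: 18  (via 355)
347: 21  (via 310)
333: 22  (via 310)
329: 23  (via 346)
338: 24  (via 356)
Shortest route: 356–338 = 24 s.

24 s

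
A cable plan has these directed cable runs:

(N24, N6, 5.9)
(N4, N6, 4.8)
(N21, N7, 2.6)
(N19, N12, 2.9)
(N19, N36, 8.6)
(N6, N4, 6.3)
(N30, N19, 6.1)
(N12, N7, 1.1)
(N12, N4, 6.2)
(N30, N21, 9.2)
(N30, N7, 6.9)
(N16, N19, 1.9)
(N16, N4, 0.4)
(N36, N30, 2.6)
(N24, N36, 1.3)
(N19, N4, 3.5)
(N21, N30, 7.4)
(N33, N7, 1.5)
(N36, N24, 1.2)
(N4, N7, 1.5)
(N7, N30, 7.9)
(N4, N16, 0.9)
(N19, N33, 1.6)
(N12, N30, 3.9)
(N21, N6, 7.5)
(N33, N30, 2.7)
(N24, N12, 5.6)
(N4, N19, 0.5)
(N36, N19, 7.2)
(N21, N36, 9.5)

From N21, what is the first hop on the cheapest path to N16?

Compare a few routes:
N21–N30–N19–N4–N16: 7.4+6.1+3.5+0.9 = 17.9
N21–N6–N4–N16: 7.5+6.3+0.9 = 14.7
Cheapest is N21–N6–N4–N16 at 14.7.
So from N21 the first move is to N6.

N6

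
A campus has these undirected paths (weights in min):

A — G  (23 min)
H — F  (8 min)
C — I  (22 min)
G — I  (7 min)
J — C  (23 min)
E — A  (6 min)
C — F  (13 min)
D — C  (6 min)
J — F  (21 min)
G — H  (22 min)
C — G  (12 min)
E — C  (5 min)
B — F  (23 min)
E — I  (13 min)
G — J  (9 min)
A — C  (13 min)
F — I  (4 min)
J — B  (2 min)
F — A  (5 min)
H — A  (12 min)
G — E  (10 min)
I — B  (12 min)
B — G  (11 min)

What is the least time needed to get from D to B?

29 min

Shortest distances from D:
D: 0
C: 6  (via D)
E: 11  (via C)
A: 17  (via E)
G: 18  (via C)
F: 19  (via C)
I: 23  (via F)
H: 27  (via F)
J: 27  (via G)
B: 29  (via G)
Shortest route: D–C–G–B = 29 min.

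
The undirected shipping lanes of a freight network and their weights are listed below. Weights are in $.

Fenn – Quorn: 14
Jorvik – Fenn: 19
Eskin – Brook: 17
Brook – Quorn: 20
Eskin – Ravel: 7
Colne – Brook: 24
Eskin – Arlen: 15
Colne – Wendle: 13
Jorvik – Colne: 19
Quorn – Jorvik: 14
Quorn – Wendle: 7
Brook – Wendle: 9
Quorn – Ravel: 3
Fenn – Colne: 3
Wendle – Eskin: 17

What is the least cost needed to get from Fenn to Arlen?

Candidate routes:
Fenn - Colne - Wendle - Eskin - Arlen: 3+13+17+15 = 48
Fenn - Quorn - Wendle - Eskin - Arlen: 14+7+17+15 = 53
Fenn - Quorn - Ravel - Eskin - Arlen: 14+3+7+15 = 39
Fenn - Colne - Wendle - Quorn - Ravel - Eskin - Arlen: 3+13+7+3+7+15 = 48
Cheapest is Fenn - Quorn - Ravel - Eskin - Arlen at $39.

$39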